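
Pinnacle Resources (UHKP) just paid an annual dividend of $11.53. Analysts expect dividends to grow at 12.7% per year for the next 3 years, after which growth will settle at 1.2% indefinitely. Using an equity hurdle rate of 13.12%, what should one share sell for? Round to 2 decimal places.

$131.14

Two-stage DDM. Project D₁…D_3 at 0.127, terminal growth 0.012, discount at r = 0.1312.
D_1 = 12.9943
D_2 = 14.6446
D_3 = 16.5044
Terminal value at t=3: TV = D_4/(r−g) = 16.7025/(0.1312−0.012) = 140.1217
P₀ = 12.9943/(1+0.1312)^1 + 14.6446/(1+0.1312)^2 + 16.5044/(1+0.1312)^3 + 140.1217/(1+0.1312)^3 = 131.1364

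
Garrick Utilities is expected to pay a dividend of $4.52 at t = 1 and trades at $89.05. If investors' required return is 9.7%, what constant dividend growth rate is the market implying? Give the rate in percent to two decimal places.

4.62%

From P₀ = D₁/(r − g), the implied growth is g = r − D₁/P₀.
g = 0.097 − 4.52/89.05 = 0.097 − 0.05076 = 0.04624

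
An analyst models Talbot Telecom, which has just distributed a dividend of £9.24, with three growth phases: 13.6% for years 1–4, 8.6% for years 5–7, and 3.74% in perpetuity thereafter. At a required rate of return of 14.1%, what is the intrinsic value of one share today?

£139.64

Three-stage DDM. Project D₁…D_7; terminal Gordon value at t=7 with g = 0.0374; discount at r = 0.141.
D_1 = 10.4966
D_2 = 11.9242
D_3 = 13.5459
D_4 = 15.3881
D_5 = 16.7115
D_6 = 18.1487
D_7 = 19.7095
TV_7 = 20.4466/(0.141−0.0374) = 197.3610
P₀ = Σ Dₜ/(1+r)ᵗ + TV_7/(1+r)^7 = 139.6419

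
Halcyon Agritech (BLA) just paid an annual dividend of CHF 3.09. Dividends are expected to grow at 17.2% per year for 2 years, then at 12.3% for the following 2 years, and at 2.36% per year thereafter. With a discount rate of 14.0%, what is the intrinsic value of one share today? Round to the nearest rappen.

CHF 40.70

Three-stage DDM. Project D₁…D_4; terminal Gordon value at t=4 with g = 0.0236; discount at r = 0.14.
D_1 = 3.6215
D_2 = 4.2444
D_3 = 4.7664
D_4 = 5.3527
TV_4 = 5.4790/(0.14−0.0236) = 47.0707
P₀ = Σ Dₜ/(1+r)ᵗ + TV_4/(1+r)^4 = 40.6987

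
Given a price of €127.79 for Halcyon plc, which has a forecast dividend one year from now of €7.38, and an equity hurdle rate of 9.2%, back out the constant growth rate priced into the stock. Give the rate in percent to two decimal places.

3.42%

From P₀ = D₁/(r − g), the implied growth is g = r − D₁/P₀.
g = 0.092 − 7.38/127.79 = 0.092 − 0.05775 = 0.03425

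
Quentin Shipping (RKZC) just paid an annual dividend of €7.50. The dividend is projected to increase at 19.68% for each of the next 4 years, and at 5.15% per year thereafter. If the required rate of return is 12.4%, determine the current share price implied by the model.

€175.00

Two-stage DDM. Project D₁…D_4 at 0.1968, terminal growth 0.0515, discount at r = 0.124.
D_1 = 8.9760
D_2 = 10.7425
D_3 = 12.8566
D_4 = 15.3868
Terminal value at t=4: TV = D_5/(r−g) = 16.1792/(0.124−0.0515) = 223.1613
P₀ = 8.9760/(1+0.124)^1 + 10.7425/(1+0.124)^2 + 12.8566/(1+0.124)^3 + 15.3868/(1+0.124)^4 + 223.1613/(1+0.124)^4 = 174.9975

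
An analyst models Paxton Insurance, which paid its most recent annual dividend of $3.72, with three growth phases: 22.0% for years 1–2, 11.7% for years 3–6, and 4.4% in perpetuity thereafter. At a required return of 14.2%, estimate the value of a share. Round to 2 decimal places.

$65.69

Three-stage DDM. Project D₁…D_6; terminal Gordon value at t=6 with g = 0.044; discount at r = 0.142.
D_1 = 4.5384
D_2 = 5.5368
D_3 = 6.1847
D_4 = 6.9083
D_5 = 7.7165
D_6 = 8.6194
TV_6 = 8.9986/(0.142−0.044) = 91.8226
P₀ = Σ Dₜ/(1+r)ᵗ + TV_6/(1+r)^6 = 65.6879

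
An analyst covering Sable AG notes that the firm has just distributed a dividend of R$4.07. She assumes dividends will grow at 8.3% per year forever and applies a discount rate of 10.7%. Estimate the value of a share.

R$183.66

Gordon growth model: P₀ = D₁/(r − g). D₁ = 4.07 × (1 + 0.083) = 4.4078.
P₀ = 4.4078 / (0.107 − 0.083) = 4.4078 / 0.024 = 183.6588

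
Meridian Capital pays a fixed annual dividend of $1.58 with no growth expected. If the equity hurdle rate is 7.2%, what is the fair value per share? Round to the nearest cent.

$21.94

Zero-growth DDM (perpetuity): P₀ = D/r = 1.58 / 0.072 = 21.9444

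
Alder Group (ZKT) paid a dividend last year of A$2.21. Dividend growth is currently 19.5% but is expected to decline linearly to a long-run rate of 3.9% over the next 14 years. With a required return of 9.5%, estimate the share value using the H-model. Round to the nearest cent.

H-model: P₀ = D₀[(1+g_L) + H(g_S−g_L)]/(r−g_L), with H = 14/2 = 7.
P₀ = 2.21 × [(1+0.039) + 7×(0.195−0.039)] / (0.095−0.039)
   = 2.21 × 2.1310 / 0.056 = 84.0984

A$84.10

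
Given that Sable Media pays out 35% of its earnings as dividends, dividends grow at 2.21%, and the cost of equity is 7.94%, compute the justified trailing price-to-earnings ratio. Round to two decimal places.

Justified trailing P/E = b(1+g)/(r−g) = 0.35×(1+0.0221)/(0.0794−0.0221) = 6.2432

6.24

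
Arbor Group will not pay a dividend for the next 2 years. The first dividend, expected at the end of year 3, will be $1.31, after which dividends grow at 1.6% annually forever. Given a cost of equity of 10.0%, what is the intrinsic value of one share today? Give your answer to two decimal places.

Deferred-dividend DDM. At t=2 the remaining stream is a growing perpetuity with first payment D_3 = 1.31.
V_2 = D_3/(r−g) = 1.31/(0.1−0.016) = 15.5952
P₀ = V_2/(1+r)^2 = 15.5952/(1+0.1)^2 = 12.8886

$12.89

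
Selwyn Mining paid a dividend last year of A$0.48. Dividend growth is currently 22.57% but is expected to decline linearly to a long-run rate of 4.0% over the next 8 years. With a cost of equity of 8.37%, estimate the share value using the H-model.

H-model: P₀ = D₀[(1+g_L) + H(g_S−g_L)]/(r−g_L), with H = 8/2 = 4.
P₀ = 0.48 × [(1+0.04) + 4×(0.2257−0.04)] / (0.0837−0.04)
   = 0.48 × 1.7828 / 0.0437 = 19.5822

A$19.58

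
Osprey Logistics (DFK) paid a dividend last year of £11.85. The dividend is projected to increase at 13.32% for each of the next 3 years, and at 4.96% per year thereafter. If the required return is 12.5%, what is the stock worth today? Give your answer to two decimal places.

£204.66

Two-stage DDM. Project D₁…D_3 at 0.1332, terminal growth 0.0496, discount at r = 0.125.
D_1 = 13.4284
D_2 = 15.2171
D_3 = 17.2440
Terminal value at t=3: TV = D_4/(r−g) = 18.0993/(0.125−0.0496) = 240.0438
P₀ = 13.4284/(1+0.125)^1 + 15.2171/(1+0.125)^2 + 17.2440/(1+0.125)^3 + 240.0438/(1+0.125)^3 = 204.6612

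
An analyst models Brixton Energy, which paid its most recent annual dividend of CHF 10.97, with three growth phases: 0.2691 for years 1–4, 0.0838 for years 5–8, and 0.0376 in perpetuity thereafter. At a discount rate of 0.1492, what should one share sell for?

CHF 233.08

Three-stage DDM. Project D₁…D_8; terminal Gordon value at t=8 with g = 0.0376; discount at r = 0.1492.
D_1 = 13.9220
D_2 = 17.6684
D_3 = 22.4230
D_4 = 28.4571
D_5 = 30.8418
D_6 = 33.4263
D_7 = 36.2274
D_8 = 39.2633
TV_8 = 40.7396/(0.1492−0.0376) = 365.0500
P₀ = Σ Dₜ/(1+r)ᵗ + TV_8/(1+r)^8 = 233.0763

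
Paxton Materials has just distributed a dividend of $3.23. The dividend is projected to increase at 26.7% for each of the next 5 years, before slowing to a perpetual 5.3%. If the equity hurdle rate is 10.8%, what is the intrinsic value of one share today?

Two-stage DDM. Project D₁…D_5 at 0.267, terminal growth 0.053, discount at r = 0.108.
D_1 = 4.0924
D_2 = 5.1851
D_3 = 6.5695
D_4 = 8.3236
D_5 = 10.5459
Terminal value at t=5: TV = D_6/(r−g) = 11.1049/(0.108−0.053) = 201.9070
P₀ = 4.0924/(1+0.108)^1 + 5.1851/(1+0.108)^2 + 6.5695/(1+0.108)^3 + 8.3236/(1+0.108)^4 + 10.5459/(1+0.108)^5 + 201.9070/(1+0.108)^5 = 145.4918

$145.49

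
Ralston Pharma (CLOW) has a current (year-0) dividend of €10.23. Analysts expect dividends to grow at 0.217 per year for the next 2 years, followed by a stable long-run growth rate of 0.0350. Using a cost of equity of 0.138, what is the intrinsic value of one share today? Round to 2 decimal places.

Two-stage DDM. Project D₁…D_2 at 0.217, terminal growth 0.035, discount at r = 0.138.
D_1 = 12.4499
D_2 = 15.1515
Terminal value at t=2: TV = D_3/(r−g) = 15.6818/(0.138−0.035) = 152.2509
P₀ = 12.4499/(1+0.138)^1 + 15.1515/(1+0.138)^2 + 152.2509/(1+0.138)^2 = 140.2041

€140.20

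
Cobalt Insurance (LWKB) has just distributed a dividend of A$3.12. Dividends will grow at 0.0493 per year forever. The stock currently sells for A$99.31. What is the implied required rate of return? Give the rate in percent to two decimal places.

Rearranging the constant-growth DDM: r = D₁/P₀ + g.
D₁ = 3.12 × (1 + 0.0493) = 3.2738.
r = 3.2738 / 99.31 + 0.0493 = 0.03297 + 0.0493 = 0.08227

8.23%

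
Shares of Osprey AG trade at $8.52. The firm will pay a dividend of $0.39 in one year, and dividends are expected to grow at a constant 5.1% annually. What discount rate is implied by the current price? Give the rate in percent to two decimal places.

Rearranging the constant-growth DDM: r = D₁/P₀ + g.
r = 0.3900 / 8.52 + 0.051 = 0.04577 + 0.051 = 0.09677

9.68%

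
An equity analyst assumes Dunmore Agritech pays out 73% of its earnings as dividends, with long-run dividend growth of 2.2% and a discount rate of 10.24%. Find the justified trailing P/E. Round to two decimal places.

Justified trailing P/E = b(1+g)/(r−g) = 0.73×(1+0.022)/(0.1024−0.022) = 9.2794

9.28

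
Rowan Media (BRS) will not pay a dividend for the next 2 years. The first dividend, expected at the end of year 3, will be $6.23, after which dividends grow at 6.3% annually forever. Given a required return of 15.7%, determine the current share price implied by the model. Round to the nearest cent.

Deferred-dividend DDM. At t=2 the remaining stream is a growing perpetuity with first payment D_3 = 6.23.
V_2 = D_3/(r−g) = 6.23/(0.157−0.063) = 66.2766
P₀ = V_2/(1+r)^2 = 66.2766/(1+0.157)^2 = 49.5101

$49.51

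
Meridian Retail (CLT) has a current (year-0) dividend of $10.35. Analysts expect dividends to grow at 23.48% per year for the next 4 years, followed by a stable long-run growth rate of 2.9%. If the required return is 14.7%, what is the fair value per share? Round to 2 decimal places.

Two-stage DDM. Project D₁…D_4 at 0.2348, terminal growth 0.029, discount at r = 0.147.
D_1 = 12.7802
D_2 = 15.7810
D_3 = 19.4863
D_4 = 24.0617
Terminal value at t=4: TV = D_5/(r−g) = 24.7595/(0.147−0.029) = 209.8264
P₀ = 12.7802/(1+0.147)^1 + 15.7810/(1+0.147)^2 + 19.4863/(1+0.147)^3 + 24.0617/(1+0.147)^4 + 209.8264/(1+0.147)^4 = 171.1817

$171.18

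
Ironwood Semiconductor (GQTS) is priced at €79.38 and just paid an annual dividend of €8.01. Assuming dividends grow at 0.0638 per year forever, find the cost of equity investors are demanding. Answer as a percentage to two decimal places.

17.11%

Rearranging the constant-growth DDM: r = D₁/P₀ + g.
D₁ = 8.01 × (1 + 0.0638) = 8.5210.
r = 8.5210 / 79.38 + 0.0638 = 0.10734 + 0.0638 = 0.17114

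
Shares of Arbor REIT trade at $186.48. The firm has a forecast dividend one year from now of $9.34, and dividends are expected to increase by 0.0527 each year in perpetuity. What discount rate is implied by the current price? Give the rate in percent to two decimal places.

Rearranging the constant-growth DDM: r = D₁/P₀ + g.
r = 9.3400 / 186.48 + 0.0527 = 0.05009 + 0.0527 = 0.10279

10.28%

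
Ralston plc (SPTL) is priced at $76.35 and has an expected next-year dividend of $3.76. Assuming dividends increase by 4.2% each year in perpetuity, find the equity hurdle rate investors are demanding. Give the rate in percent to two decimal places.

Rearranging the constant-growth DDM: r = D₁/P₀ + g.
r = 3.7600 / 76.35 + 0.042 = 0.04925 + 0.042 = 0.09125

9.12%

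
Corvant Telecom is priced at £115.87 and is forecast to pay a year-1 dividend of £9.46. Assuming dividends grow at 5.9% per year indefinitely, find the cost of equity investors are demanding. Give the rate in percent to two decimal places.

Rearranging the constant-growth DDM: r = D₁/P₀ + g.
r = 9.4600 / 115.87 + 0.059 = 0.08164 + 0.059 = 0.14064

14.06%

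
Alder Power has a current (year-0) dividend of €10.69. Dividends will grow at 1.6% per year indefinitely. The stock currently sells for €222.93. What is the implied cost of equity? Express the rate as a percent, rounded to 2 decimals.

Rearranging the constant-growth DDM: r = D₁/P₀ + g.
D₁ = 10.69 × (1 + 0.016) = 10.8610.
r = 10.8610 / 222.93 + 0.016 = 0.04872 + 0.016 = 0.06472

6.47%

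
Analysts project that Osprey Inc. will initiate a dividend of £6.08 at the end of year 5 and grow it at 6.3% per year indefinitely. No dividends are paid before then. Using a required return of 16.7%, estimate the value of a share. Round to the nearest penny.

£31.52

Deferred-dividend DDM. At t=4 the remaining stream is a growing perpetuity with first payment D_5 = 6.08.
V_4 = D_5/(r−g) = 6.08/(0.167−0.063) = 58.4615
P₀ = V_4/(1+r)^4 = 58.4615/(1+0.167)^4 = 31.5200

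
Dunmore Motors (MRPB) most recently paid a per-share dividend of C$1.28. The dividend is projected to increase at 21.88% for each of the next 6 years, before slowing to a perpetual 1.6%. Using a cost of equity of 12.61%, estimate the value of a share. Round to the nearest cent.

Two-stage DDM. Project D₁…D_6 at 0.2188, terminal growth 0.016, discount at r = 0.1261.
D_1 = 1.5601
D_2 = 1.9014
D_3 = 2.3174
D_4 = 2.8245
D_5 = 3.4425
D_6 = 4.1957
Terminal value at t=6: TV = D_7/(r−g) = 4.2628/(0.1261−0.016) = 38.7178
P₀ = 1.5601/(1+0.1261)^1 + 1.9014/(1+0.1261)^2 + 2.3174/(1+0.1261)^3 + 2.8245/(1+0.1261)^4 + 3.4425/(1+0.1261)^5 + 4.1957/(1+0.1261)^6 + 38.7178/(1+0.1261)^6 = 29.2093

C$29.21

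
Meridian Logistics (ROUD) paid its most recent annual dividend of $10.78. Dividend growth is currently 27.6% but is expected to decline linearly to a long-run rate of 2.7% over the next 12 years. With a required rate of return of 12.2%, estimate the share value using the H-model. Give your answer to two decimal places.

H-model: P₀ = D₀[(1+g_L) + H(g_S−g_L)]/(r−g_L), with H = 12/2 = 6.
P₀ = 10.78 × [(1+0.027) + 6×(0.276−0.027)] / (0.122−0.027)
   = 10.78 × 2.5210 / 0.095 = 286.0672

$286.07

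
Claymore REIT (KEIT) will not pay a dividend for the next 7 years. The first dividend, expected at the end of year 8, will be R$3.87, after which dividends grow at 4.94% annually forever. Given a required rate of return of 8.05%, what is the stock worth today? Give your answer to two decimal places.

Deferred-dividend DDM. At t=7 the remaining stream is a growing perpetuity with first payment D_8 = 3.87.
V_7 = D_8/(r−g) = 3.87/(0.0805−0.0494) = 124.4373
P₀ = V_7/(1+r)^7 = 124.4373/(1+0.0805)^7 = 72.3731

R$72.37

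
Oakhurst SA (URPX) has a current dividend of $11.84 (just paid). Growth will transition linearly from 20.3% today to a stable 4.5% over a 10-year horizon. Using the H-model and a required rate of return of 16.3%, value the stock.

$184.12

H-model: P₀ = D₀[(1+g_L) + H(g_S−g_L)]/(r−g_L), with H = 10/2 = 5.
P₀ = 11.84 × [(1+0.045) + 5×(0.203−0.045)] / (0.163−0.045)
   = 11.84 × 1.8350 / 0.118 = 184.1220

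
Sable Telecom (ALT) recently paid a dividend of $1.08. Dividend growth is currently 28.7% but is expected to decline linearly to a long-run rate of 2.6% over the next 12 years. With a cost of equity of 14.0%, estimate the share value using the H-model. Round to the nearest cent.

$24.56

H-model: P₀ = D₀[(1+g_L) + H(g_S−g_L)]/(r−g_L), with H = 12/2 = 6.
P₀ = 1.08 × [(1+0.026) + 6×(0.287−0.026)] / (0.14−0.026)
   = 1.08 × 2.5920 / 0.114 = 24.5558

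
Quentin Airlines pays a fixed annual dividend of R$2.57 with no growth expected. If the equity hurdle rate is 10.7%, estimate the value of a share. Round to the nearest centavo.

R$24.02

Zero-growth DDM (perpetuity): P₀ = D/r = 2.57 / 0.107 = 24.0187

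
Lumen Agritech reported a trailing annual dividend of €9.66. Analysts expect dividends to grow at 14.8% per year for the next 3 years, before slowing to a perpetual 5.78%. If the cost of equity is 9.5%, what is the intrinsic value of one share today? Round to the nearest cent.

€348.41

Two-stage DDM. Project D₁…D_3 at 0.148, terminal growth 0.0578, discount at r = 0.095.
D_1 = 11.0897
D_2 = 12.7310
D_3 = 14.6151
Terminal value at t=3: TV = D_4/(r−g) = 15.4599/(0.095−0.0578) = 415.5884
P₀ = 11.0897/(1+0.095)^1 + 12.7310/(1+0.095)^2 + 14.6151/(1+0.095)^3 + 415.5884/(1+0.095)^3 = 348.4115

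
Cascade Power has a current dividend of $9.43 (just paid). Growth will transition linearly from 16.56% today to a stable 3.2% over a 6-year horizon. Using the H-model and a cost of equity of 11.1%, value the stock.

$171.03

H-model: P₀ = D₀[(1+g_L) + H(g_S−g_L)]/(r−g_L), with H = 6/2 = 3.
P₀ = 9.43 × [(1+0.032) + 3×(0.1656−0.032)] / (0.111−0.032)
   = 9.43 × 1.4328 / 0.079 = 171.0292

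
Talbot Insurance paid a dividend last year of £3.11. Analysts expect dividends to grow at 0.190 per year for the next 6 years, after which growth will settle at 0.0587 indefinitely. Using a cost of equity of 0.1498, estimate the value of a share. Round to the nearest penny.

Two-stage DDM. Project D₁…D_6 at 0.19, terminal growth 0.0587, discount at r = 0.1498.
D_1 = 3.7009
D_2 = 4.4041
D_3 = 5.2408
D_4 = 6.2366
D_5 = 7.4216
D_6 = 8.8317
Terminal value at t=6: TV = D_7/(r−g) = 9.3501/(0.1498−0.0587) = 102.6353
P₀ = 3.7009/(1+0.1498)^1 + 4.4041/(1+0.1498)^2 + 5.2408/(1+0.1498)^3 + 6.2366/(1+0.1498)^4 + 7.4216/(1+0.1498)^5 + 8.8317/(1+0.1498)^6 + 102.6353/(1+0.1498)^6 = 65.4996

£65.50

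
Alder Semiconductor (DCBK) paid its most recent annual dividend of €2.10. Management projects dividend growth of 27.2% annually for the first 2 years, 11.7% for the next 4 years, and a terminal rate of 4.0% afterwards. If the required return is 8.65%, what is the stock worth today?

€89.59

Three-stage DDM. Project D₁…D_6; terminal Gordon value at t=6 with g = 0.04; discount at r = 0.0865.
D_1 = 2.6712
D_2 = 3.3978
D_3 = 3.7953
D_4 = 4.2394
D_5 = 4.7354
D_6 = 5.2894
TV_6 = 5.5010/(0.0865−0.04) = 118.3005
P₀ = Σ Dₜ/(1+r)ᵗ + TV_6/(1+r)^6 = 89.5941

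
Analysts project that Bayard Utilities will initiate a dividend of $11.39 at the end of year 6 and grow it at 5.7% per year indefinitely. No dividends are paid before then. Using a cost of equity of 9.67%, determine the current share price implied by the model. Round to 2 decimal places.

$180.84

Deferred-dividend DDM. At t=5 the remaining stream is a growing perpetuity with first payment D_6 = 11.39.
V_5 = D_6/(r−g) = 11.39/(0.0967−0.057) = 286.9018
P₀ = V_5/(1+r)^5 = 286.9018/(1+0.0967)^5 = 180.8398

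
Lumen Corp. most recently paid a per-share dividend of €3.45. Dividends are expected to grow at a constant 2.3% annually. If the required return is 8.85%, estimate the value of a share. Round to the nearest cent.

€53.88

Gordon growth model: P₀ = D₁/(r − g). D₁ = 3.45 × (1 + 0.023) = 3.5293.
P₀ = 3.5293 / (0.0885 − 0.023) = 3.5293 / 0.0655 = 53.8832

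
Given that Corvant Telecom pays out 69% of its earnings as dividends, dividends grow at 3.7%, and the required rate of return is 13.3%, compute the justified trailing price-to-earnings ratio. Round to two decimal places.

Justified trailing P/E = b(1+g)/(r−g) = 0.69×(1+0.037)/(0.133−0.037) = 7.4534

7.45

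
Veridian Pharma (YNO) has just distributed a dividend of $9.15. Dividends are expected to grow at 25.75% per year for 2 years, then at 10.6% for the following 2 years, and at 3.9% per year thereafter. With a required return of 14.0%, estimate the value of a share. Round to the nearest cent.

Three-stage DDM. Project D₁…D_4; terminal Gordon value at t=4 with g = 0.039; discount at r = 0.14.
D_1 = 11.5061
D_2 = 14.4690
D_3 = 16.0027
D_4 = 17.6989
TV_4 = 18.3892/(0.14−0.039) = 182.0713
P₀ = Σ Dₜ/(1+r)ᵗ + TV_4/(1+r)^4 = 150.3078

$150.31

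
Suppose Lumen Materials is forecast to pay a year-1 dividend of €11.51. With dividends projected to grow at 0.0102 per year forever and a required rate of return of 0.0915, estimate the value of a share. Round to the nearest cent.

Gordon growth model: P₀ = D₁/(r − g), with D₁ = 11.51 given directly.
P₀ = 11.5100 / (0.0915 − 0.0102) = 11.5100 / 0.0813 = 141.5744

€141.57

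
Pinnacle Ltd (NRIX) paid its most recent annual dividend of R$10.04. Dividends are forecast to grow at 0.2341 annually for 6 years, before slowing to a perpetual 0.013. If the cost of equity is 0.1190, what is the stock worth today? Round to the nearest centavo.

R$258.70

Two-stage DDM. Project D₁…D_6 at 0.2341, terminal growth 0.013, discount at r = 0.119.
D_1 = 12.3904
D_2 = 15.2909
D_3 = 18.8706
D_4 = 23.2882
D_5 = 28.7399
D_6 = 35.4679
Terminal value at t=6: TV = D_7/(r−g) = 35.9290/(0.119−0.013) = 338.9529
P₀ = 12.3904/(1+0.119)^1 + 15.2909/(1+0.119)^2 + 18.8706/(1+0.119)^3 + 23.2882/(1+0.119)^4 + 28.7399/(1+0.119)^5 + 35.4679/(1+0.119)^6 + 338.9529/(1+0.119)^6 = 258.6986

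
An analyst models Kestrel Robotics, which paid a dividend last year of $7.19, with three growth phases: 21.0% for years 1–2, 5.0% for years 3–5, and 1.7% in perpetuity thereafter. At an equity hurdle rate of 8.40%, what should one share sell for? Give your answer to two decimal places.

$165.79

Three-stage DDM. Project D₁…D_5; terminal Gordon value at t=5 with g = 0.017; discount at r = 0.084.
D_1 = 8.6999
D_2 = 10.5269
D_3 = 11.0532
D_4 = 11.6059
D_5 = 12.1862
TV_5 = 12.3933/(0.084−0.017) = 184.9753
P₀ = Σ Dₜ/(1+r)ᵗ + TV_5/(1+r)^5 = 165.7947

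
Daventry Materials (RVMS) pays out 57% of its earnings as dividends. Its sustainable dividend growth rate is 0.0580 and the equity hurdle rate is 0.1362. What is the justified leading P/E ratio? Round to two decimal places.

7.29

Justified leading P/E = b/(r−g) = 0.57/(0.1362−0.058) = 7.2890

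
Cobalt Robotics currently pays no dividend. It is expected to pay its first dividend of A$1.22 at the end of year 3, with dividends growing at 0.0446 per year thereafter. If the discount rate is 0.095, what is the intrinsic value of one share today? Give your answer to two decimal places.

A$20.19

Deferred-dividend DDM. At t=2 the remaining stream is a growing perpetuity with first payment D_3 = 1.22.
V_2 = D_3/(r−g) = 1.22/(0.095−0.0446) = 24.2063
P₀ = V_2/(1+r)^2 = 24.2063/(1+0.095)^2 = 20.1884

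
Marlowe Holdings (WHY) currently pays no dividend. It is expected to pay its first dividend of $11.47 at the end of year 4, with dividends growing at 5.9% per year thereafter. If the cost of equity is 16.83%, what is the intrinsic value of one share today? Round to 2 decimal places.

Deferred-dividend DDM. At t=3 the remaining stream is a growing perpetuity with first payment D_4 = 11.47.
V_3 = D_4/(r−g) = 11.47/(0.1683−0.059) = 104.9405
P₀ = V_3/(1+r)^3 = 104.9405/(1+0.1683)^3 = 65.8082

$65.81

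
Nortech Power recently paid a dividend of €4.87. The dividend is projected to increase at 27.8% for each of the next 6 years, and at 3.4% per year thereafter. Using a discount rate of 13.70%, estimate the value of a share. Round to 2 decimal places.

€143.46

Two-stage DDM. Project D₁…D_6 at 0.278, terminal growth 0.034, discount at r = 0.137.
D_1 = 6.2239
D_2 = 7.9541
D_3 = 10.1653
D_4 = 12.9913
D_5 = 16.6029
D_6 = 21.2185
Terminal value at t=6: TV = D_7/(r−g) = 21.9399/(0.137−0.034) = 213.0087
P₀ = 6.2239/(1+0.137)^1 + 7.9541/(1+0.137)^2 + 10.1653/(1+0.137)^3 + 12.9913/(1+0.137)^4 + 16.6029/(1+0.137)^5 + 21.2185/(1+0.137)^6 + 213.0087/(1+0.137)^6 = 143.4645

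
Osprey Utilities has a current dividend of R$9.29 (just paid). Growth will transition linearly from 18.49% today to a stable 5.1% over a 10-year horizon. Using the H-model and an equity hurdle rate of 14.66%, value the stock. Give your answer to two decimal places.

R$167.19

H-model: P₀ = D₀[(1+g_L) + H(g_S−g_L)]/(r−g_L), with H = 10/2 = 5.
P₀ = 9.29 × [(1+0.051) + 5×(0.1849−0.051)] / (0.1466−0.051)
   = 9.29 × 1.7205 / 0.0956 = 167.1908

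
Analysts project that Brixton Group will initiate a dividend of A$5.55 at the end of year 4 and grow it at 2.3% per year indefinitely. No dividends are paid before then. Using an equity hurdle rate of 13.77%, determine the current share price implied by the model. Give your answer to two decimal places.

Deferred-dividend DDM. At t=3 the remaining stream is a growing perpetuity with first payment D_4 = 5.55.
V_3 = D_4/(r−g) = 5.55/(0.1377−0.023) = 48.3871
P₀ = V_3/(1+r)^3 = 48.3871/(1+0.1377)^3 = 32.8584

A$32.86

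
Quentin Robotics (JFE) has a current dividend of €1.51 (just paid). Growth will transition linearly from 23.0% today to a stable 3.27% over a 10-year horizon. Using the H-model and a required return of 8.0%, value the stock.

€64.46

H-model: P₀ = D₀[(1+g_L) + H(g_S−g_L)]/(r−g_L), with H = 10/2 = 5.
P₀ = 1.51 × [(1+0.0327) + 5×(0.23−0.0327)] / (0.08−0.0327)
   = 1.51 × 2.0192 / 0.0473 = 64.4607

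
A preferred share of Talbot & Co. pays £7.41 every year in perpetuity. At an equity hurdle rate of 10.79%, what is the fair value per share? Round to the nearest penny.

Zero-growth DDM (perpetuity): P₀ = D/r = 7.41 / 0.1079 = 68.6747

£68.67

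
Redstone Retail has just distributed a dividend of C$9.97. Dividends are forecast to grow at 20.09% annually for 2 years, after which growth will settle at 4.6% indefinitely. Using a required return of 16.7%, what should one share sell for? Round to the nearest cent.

Two-stage DDM. Project D₁…D_2 at 0.2009, terminal growth 0.046, discount at r = 0.167.
D_1 = 11.9730
D_2 = 14.3783
Terminal value at t=2: TV = D_3/(r−g) = 15.0397/(0.167−0.046) = 124.2954
P₀ = 11.9730/(1+0.167)^1 + 14.3783/(1+0.167)^2 + 124.2954/(1+0.167)^2 = 112.0842

C$112.08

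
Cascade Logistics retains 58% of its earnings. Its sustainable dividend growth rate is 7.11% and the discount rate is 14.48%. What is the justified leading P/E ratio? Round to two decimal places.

5.70

Payout ratio b = 1 − 0.58 = 0.42.
Justified leading P/E = b/(r−g) = 0.42/(0.1448−0.0711) = 5.6988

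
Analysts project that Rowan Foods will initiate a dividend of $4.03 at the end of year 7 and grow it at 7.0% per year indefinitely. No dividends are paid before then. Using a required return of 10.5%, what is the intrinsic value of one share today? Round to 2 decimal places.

Deferred-dividend DDM. At t=6 the remaining stream is a growing perpetuity with first payment D_7 = 4.03.
V_6 = D_7/(r−g) = 4.03/(0.105−0.07) = 115.1429
P₀ = V_6/(1+r)^6 = 115.1429/(1+0.105)^6 = 63.2504

$63.25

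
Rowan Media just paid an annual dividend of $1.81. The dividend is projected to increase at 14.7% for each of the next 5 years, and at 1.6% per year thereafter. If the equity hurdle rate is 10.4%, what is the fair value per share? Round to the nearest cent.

Two-stage DDM. Project D₁…D_5 at 0.147, terminal growth 0.016, discount at r = 0.104.
D_1 = 2.0761
D_2 = 2.3813
D_3 = 2.7313
D_4 = 3.1328
D_5 = 3.5933
Terminal value at t=5: TV = D_6/(r−g) = 3.6508/(0.104−0.016) = 41.4865
P₀ = 2.0761/(1+0.104)^1 + 2.3813/(1+0.104)^2 + 2.7313/(1+0.104)^3 + 3.1328/(1+0.104)^4 + 3.5933/(1+0.104)^5 + 41.4865/(1+0.104)^5 = 35.4606

$35.46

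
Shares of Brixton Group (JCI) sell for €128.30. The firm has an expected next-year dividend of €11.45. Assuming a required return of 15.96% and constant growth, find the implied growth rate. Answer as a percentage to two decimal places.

From P₀ = D₁/(r − g), the implied growth is g = r − D₁/P₀.
g = 0.1596 − 11.45/128.30 = 0.1596 − 0.08924 = 0.07036

7.04%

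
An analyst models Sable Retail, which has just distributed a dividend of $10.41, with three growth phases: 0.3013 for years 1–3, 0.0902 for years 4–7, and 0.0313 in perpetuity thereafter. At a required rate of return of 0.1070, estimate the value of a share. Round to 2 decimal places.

Three-stage DDM. Project D₁…D_7; terminal Gordon value at t=7 with g = 0.0313; discount at r = 0.107.
D_1 = 13.5465
D_2 = 17.6281
D_3 = 22.9395
D_4 = 25.0086
D_5 = 27.2644
D_6 = 29.7236
D_7 = 32.4047
TV_7 = 33.4189/(0.107−0.0313) = 441.4656
P₀ = Σ Dₜ/(1+r)ᵗ + TV_7/(1+r)^7 = 325.3462

$325.35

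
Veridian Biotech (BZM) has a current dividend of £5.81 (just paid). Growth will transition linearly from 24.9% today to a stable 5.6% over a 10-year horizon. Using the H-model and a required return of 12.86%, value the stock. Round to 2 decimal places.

£161.74

H-model: P₀ = D₀[(1+g_L) + H(g_S−g_L)]/(r−g_L), with H = 10/2 = 5.
P₀ = 5.81 × [(1+0.056) + 5×(0.249−0.056)] / (0.1286−0.056)
   = 5.81 × 2.0210 / 0.0726 = 161.7357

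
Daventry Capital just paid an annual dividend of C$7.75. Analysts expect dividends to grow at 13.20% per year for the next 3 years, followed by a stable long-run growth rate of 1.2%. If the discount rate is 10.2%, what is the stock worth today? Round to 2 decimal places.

C$119.00

Two-stage DDM. Project D₁…D_3 at 0.132, terminal growth 0.012, discount at r = 0.102.
D_1 = 8.7730
D_2 = 9.9310
D_3 = 11.2419
Terminal value at t=3: TV = D_4/(r−g) = 11.3768/(0.102−0.012) = 126.4093
P₀ = 8.7730/(1+0.102)^1 + 9.9310/(1+0.102)^2 + 11.2419/(1+0.102)^3 + 126.4093/(1+0.102)^3 = 118.9960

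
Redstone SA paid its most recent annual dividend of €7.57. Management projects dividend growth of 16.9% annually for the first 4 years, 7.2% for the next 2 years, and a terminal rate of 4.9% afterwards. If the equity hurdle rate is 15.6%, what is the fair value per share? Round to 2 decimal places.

Three-stage DDM. Project D₁…D_6; terminal Gordon value at t=6 with g = 0.049; discount at r = 0.156.
D_1 = 8.8493
D_2 = 10.3449
D_3 = 12.0931
D_4 = 14.1369
D_5 = 15.1547
D_6 = 16.2459
TV_6 = 17.0419/(0.156−0.049) = 159.2704
P₀ = Σ Dₜ/(1+r)ᵗ + TV_6/(1+r)^6 = 112.0299

€112.03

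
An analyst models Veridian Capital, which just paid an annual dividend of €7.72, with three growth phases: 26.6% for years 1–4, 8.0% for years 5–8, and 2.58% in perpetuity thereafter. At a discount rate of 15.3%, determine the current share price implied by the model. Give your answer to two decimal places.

Three-stage DDM. Project D₁…D_8; terminal Gordon value at t=8 with g = 0.0258; discount at r = 0.153.
D_1 = 9.7735
D_2 = 12.3733
D_3 = 15.6646
D_4 = 19.8313
D_5 = 21.4179
D_6 = 23.1313
D_7 = 24.9818
D_8 = 26.9803
TV_8 = 27.6764/(0.153−0.0258) = 217.5819
P₀ = Σ Dₜ/(1+r)ᵗ + TV_8/(1+r)^8 = 147.1010

€147.10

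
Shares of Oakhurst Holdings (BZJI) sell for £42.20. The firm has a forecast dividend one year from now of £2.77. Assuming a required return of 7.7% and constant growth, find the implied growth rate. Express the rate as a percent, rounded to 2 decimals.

From P₀ = D₁/(r − g), the implied growth is g = r − D₁/P₀.
g = 0.077 − 2.77/42.20 = 0.077 − 0.06564 = 0.01136

1.14%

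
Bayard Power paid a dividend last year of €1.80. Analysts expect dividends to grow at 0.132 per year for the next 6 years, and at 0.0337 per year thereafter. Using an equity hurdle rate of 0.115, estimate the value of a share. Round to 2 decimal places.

€36.45

Two-stage DDM. Project D₁…D_6 at 0.132, terminal growth 0.0337, discount at r = 0.115.
D_1 = 2.0376
D_2 = 2.3066
D_3 = 2.6110
D_4 = 2.9557
D_5 = 3.3458
D_6 = 3.7875
Terminal value at t=6: TV = D_7/(r−g) = 3.9151/(0.115−0.0337) = 48.1565
P₀ = 2.0376/(1+0.115)^1 + 2.3066/(1+0.115)^2 + 2.6110/(1+0.115)^3 + 2.9557/(1+0.115)^4 + 3.3458/(1+0.115)^5 + 3.7875/(1+0.115)^6 + 48.1565/(1+0.115)^6 = 36.4526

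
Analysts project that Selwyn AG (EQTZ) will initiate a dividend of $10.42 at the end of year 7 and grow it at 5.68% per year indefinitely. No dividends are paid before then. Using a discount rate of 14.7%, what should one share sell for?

Deferred-dividend DDM. At t=6 the remaining stream is a growing perpetuity with first payment D_7 = 10.42.
V_6 = D_7/(r−g) = 10.42/(0.147−0.0568) = 115.5211
P₀ = V_6/(1+r)^6 = 115.5211/(1+0.147)^6 = 50.7318

$50.73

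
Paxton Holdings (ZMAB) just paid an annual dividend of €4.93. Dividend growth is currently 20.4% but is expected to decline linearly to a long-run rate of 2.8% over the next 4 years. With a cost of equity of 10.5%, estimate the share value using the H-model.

H-model: P₀ = D₀[(1+g_L) + H(g_S−g_L)]/(r−g_L), with H = 4/2 = 2.
P₀ = 4.93 × [(1+0.028) + 2×(0.204−0.028)] / (0.105−0.028)
   = 4.93 × 1.3800 / 0.077 = 88.3558

€88.36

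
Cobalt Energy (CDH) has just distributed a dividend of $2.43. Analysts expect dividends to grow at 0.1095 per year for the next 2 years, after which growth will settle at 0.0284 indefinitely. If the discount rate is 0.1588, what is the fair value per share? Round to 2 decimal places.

Two-stage DDM. Project D₁…D_2 at 0.1095, terminal growth 0.0284, discount at r = 0.1588.
D_1 = 2.6961
D_2 = 2.9913
Terminal value at t=2: TV = D_3/(r−g) = 3.0763/(0.1588−0.0284) = 23.5909
P₀ = 2.6961/(1+0.1588)^1 + 2.9913/(1+0.1588)^2 + 23.5909/(1+0.1588)^2 = 22.1225

$22.12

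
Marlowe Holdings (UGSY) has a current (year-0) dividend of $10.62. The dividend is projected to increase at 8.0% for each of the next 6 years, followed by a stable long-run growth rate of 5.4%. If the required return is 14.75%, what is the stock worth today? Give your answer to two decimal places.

Two-stage DDM. Project D₁…D_6 at 0.08, terminal growth 0.054, discount at r = 0.1475.
D_1 = 11.4696
D_2 = 12.3872
D_3 = 13.3781
D_4 = 14.4484
D_5 = 15.6043
D_6 = 16.8526
Terminal value at t=6: TV = D_7/(r−g) = 17.7626/(0.1475−0.054) = 189.9748
P₀ = 11.4696/(1+0.1475)^1 + 12.3872/(1+0.1475)^2 + 13.3781/(1+0.1475)^3 + 14.4484/(1+0.1475)^4 + 15.6043/(1+0.1475)^5 + 16.8526/(1+0.1475)^6 + 189.9748/(1+0.1475)^6 = 135.0251

$135.03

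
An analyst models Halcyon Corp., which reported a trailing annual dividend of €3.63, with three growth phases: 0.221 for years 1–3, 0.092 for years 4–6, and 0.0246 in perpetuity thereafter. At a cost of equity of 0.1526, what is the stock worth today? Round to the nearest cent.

€53.24

Three-stage DDM. Project D₁…D_6; terminal Gordon value at t=6 with g = 0.0246; discount at r = 0.1526.
D_1 = 4.4322
D_2 = 5.4118
D_3 = 6.6078
D_4 = 7.2157
D_5 = 7.8795
D_6 = 8.6044
TV_6 = 8.8161/(0.1526−0.0246) = 68.8757
P₀ = Σ Dₜ/(1+r)ᵗ + TV_6/(1+r)^6 = 53.2424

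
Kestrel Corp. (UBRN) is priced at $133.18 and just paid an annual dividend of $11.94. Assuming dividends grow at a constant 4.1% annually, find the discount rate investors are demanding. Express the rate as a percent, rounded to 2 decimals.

13.43%

Rearranging the constant-growth DDM: r = D₁/P₀ + g.
D₁ = 11.94 × (1 + 0.041) = 12.4295.
r = 12.4295 / 133.18 + 0.041 = 0.09333 + 0.041 = 0.13433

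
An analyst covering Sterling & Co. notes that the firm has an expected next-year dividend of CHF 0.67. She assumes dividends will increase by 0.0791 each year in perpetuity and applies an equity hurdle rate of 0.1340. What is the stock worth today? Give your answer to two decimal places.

Gordon growth model: P₀ = D₁/(r − g), with D₁ = 0.67 given directly.
P₀ = 0.6700 / (0.134 − 0.0791) = 0.6700 / 0.0549 = 12.2040

CHF 12.20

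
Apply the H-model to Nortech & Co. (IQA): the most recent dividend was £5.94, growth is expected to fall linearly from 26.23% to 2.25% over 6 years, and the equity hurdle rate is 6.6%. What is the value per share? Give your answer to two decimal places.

£237.86

H-model: P₀ = D₀[(1+g_L) + H(g_S−g_L)]/(r−g_L), with H = 6/2 = 3.
P₀ = 5.94 × [(1+0.0225) + 3×(0.2623−0.0225)] / (0.066−0.0225)
   = 5.94 × 1.7419 / 0.0435 = 237.8594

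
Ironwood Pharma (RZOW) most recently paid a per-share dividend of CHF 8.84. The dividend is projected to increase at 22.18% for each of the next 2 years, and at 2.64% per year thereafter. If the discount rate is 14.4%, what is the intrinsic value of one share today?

CHF 107.53

Two-stage DDM. Project D₁…D_2 at 0.2218, terminal growth 0.0264, discount at r = 0.144.
D_1 = 10.8007
D_2 = 13.1963
Terminal value at t=2: TV = D_3/(r−g) = 13.5447/(0.144−0.0264) = 115.1760
P₀ = 10.8007/(1+0.144)^1 + 13.1963/(1+0.144)^2 + 115.1760/(1+0.144)^2 = 107.5299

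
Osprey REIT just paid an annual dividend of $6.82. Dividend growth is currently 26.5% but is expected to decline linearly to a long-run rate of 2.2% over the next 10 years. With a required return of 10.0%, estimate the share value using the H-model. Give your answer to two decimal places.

$195.59

H-model: P₀ = D₀[(1+g_L) + H(g_S−g_L)]/(r−g_L), with H = 10/2 = 5.
P₀ = 6.82 × [(1+0.022) + 5×(0.265−0.022)] / (0.1−0.022)
   = 6.82 × 2.2370 / 0.078 = 195.5941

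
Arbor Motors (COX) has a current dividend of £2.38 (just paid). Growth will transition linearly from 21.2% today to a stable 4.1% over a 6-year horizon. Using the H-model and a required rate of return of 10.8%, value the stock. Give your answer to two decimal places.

£55.20

H-model: P₀ = D₀[(1+g_L) + H(g_S−g_L)]/(r−g_L), with H = 6/2 = 3.
P₀ = 2.38 × [(1+0.041) + 3×(0.212−0.041)] / (0.108−0.041)
   = 2.38 × 1.5540 / 0.067 = 55.2018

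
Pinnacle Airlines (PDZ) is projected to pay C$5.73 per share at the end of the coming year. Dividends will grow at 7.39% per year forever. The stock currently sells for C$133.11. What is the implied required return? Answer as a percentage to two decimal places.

Rearranging the constant-growth DDM: r = D₁/P₀ + g.
r = 5.7300 / 133.11 + 0.0739 = 0.04305 + 0.0739 = 0.11695

11.69%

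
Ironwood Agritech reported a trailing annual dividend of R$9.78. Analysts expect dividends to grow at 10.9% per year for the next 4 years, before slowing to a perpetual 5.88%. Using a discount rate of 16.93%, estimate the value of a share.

Two-stage DDM. Project D₁…D_4 at 0.109, terminal growth 0.0588, discount at r = 0.1693.
D_1 = 10.8460
D_2 = 12.0282
D_3 = 13.3393
D_4 = 14.7933
Terminal value at t=4: TV = D_5/(r−g) = 15.6631/(0.1693−0.0588) = 141.7479
P₀ = 10.8460/(1+0.1693)^1 + 12.0282/(1+0.1693)^2 + 13.3393/(1+0.1693)^3 + 14.7933/(1+0.1693)^4 + 141.7479/(1+0.1693)^4 = 110.1551

R$110.16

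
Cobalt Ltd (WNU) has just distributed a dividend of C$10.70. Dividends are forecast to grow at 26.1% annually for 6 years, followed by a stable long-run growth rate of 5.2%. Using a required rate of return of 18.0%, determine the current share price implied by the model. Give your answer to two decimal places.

C$212.49

Two-stage DDM. Project D₁…D_6 at 0.261, terminal growth 0.052, discount at r = 0.18.
D_1 = 13.4927
D_2 = 17.0143
D_3 = 21.4550
D_4 = 27.0548
D_5 = 34.1161
D_6 = 43.0204
Terminal value at t=6: TV = D_7/(r−g) = 45.2574/(0.18−0.052) = 353.5738
P₀ = 13.4927/(1+0.18)^1 + 17.0143/(1+0.18)^2 + 21.4550/(1+0.18)^3 + 27.0548/(1+0.18)^4 + 34.1161/(1+0.18)^5 + 43.0204/(1+0.18)^6 + 353.5738/(1+0.18)^6 = 212.4901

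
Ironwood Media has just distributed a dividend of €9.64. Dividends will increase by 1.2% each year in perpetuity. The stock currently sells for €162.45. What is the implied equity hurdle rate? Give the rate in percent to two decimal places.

Rearranging the constant-growth DDM: r = D₁/P₀ + g.
D₁ = 9.64 × (1 + 0.012) = 9.7557.
r = 9.7557 / 162.45 + 0.012 = 0.06005 + 0.012 = 0.07205

7.21%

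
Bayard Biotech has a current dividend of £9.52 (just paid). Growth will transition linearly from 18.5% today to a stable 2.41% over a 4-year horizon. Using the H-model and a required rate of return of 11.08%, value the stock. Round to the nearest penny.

H-model: P₀ = D₀[(1+g_L) + H(g_S−g_L)]/(r−g_L), with H = 4/2 = 2.
P₀ = 9.52 × [(1+0.0241) + 2×(0.185−0.0241)] / (0.1108−0.0241)
   = 9.52 × 1.3459 / 0.0867 = 147.7851

£147.79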